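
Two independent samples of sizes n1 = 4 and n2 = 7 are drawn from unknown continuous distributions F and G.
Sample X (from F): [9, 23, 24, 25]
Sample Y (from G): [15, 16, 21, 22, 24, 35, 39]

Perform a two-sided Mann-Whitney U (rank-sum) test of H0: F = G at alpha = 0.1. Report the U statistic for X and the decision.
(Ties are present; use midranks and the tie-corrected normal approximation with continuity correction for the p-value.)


Step 1: Combine and sort all 11 observations; assign midranks.
sorted (value, group): (9,X), (15,Y), (16,Y), (21,Y), (22,Y), (23,X), (24,X), (24,Y), (25,X), (35,Y), (39,Y)
ranks: 9->1, 15->2, 16->3, 21->4, 22->5, 23->6, 24->7.5, 24->7.5, 25->9, 35->10, 39->11
Step 2: Rank sum for X: R1 = 1 + 6 + 7.5 + 9 = 23.5.
Step 3: U_X = R1 - n1(n1+1)/2 = 23.5 - 4*5/2 = 23.5 - 10 = 13.5.
       U_Y = n1*n2 - U_X = 28 - 13.5 = 14.5.
Step 4: Ties are present, so use the tie-corrected normal approximation (with continuity correction) for the p-value.
Step 5: p-value = 1.000000; compare to alpha = 0.1. fail to reject H0.

U_X = 13.5, p = 1.000000, fail to reject H0 at alpha = 0.1.


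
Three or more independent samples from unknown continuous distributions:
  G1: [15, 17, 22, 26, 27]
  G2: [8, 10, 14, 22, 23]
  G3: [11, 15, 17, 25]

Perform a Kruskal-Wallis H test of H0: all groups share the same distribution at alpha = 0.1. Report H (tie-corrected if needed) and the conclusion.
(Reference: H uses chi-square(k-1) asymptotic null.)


Step 1: Combine all N = 14 observations and assign midranks.
sorted (value, group, rank): (8,G2,1), (10,G2,2), (11,G3,3), (14,G2,4), (15,G1,5.5), (15,G3,5.5), (17,G1,7.5), (17,G3,7.5), (22,G1,9.5), (22,G2,9.5), (23,G2,11), (25,G3,12), (26,G1,13), (27,G1,14)
Step 2: Sum ranks within each group.
R_1 = 49.5 (n_1 = 5)
R_2 = 27.5 (n_2 = 5)
R_3 = 28 (n_3 = 4)
Step 3: H = 12/(N(N+1)) * sum(R_i^2/n_i) - 3(N+1)
     = 12/(14*15) * (49.5^2/5 + 27.5^2/5 + 28^2/4) - 3*15
     = 0.057143 * 837.3 - 45
     = 2.845714.
Step 4: Ties present; correction factor C = 1 - 18/(14^3 - 14) = 0.993407. Corrected H = 2.845714 / 0.993407 = 2.864602.
Step 5: Under H0, H ~ chi^2(2); p-value = 0.238759.
Step 6: alpha = 0.1. fail to reject H0.

H = 2.8646, df = 2, p = 0.238759, fail to reject H0.


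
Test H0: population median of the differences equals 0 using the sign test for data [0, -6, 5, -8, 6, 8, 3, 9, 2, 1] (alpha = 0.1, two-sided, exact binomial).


Step 1: Discard zero differences. Original n = 10; n_eff = number of nonzero differences = 9.
Nonzero differences (with sign): -6, +5, -8, +6, +8, +3, +9, +2, +1
Step 2: Count signs: positive = 7, negative = 2.
Step 3: Under H0: P(positive) = 0.5, so the number of positives S ~ Bin(9, 0.5).
Step 4: Two-sided exact p-value = sum of Bin(9,0.5) probabilities at or below the observed probability = 0.179688.
Step 5: alpha = 0.1. fail to reject H0.

n_eff = 9, pos = 7, neg = 2, p = 0.179688, fail to reject H0.


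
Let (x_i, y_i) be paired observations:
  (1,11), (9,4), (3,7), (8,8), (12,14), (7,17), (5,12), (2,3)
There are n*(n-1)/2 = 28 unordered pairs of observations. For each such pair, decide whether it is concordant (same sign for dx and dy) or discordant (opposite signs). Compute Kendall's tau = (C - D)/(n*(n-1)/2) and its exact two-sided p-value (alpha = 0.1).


Step 1: Enumerate the 28 unordered pairs (i,j) with i<j and classify each by sign(x_j-x_i) * sign(y_j-y_i).
  (1,2):dx=+8,dy=-7->D; (1,3):dx=+2,dy=-4->D; (1,4):dx=+7,dy=-3->D; (1,5):dx=+11,dy=+3->C
  (1,6):dx=+6,dy=+6->C; (1,7):dx=+4,dy=+1->C; (1,8):dx=+1,dy=-8->D; (2,3):dx=-6,dy=+3->D
  (2,4):dx=-1,dy=+4->D; (2,5):dx=+3,dy=+10->C; (2,6):dx=-2,dy=+13->D; (2,7):dx=-4,dy=+8->D
  (2,8):dx=-7,dy=-1->C; (3,4):dx=+5,dy=+1->C; (3,5):dx=+9,dy=+7->C; (3,6):dx=+4,dy=+10->C
  (3,7):dx=+2,dy=+5->C; (3,8):dx=-1,dy=-4->C; (4,5):dx=+4,dy=+6->C; (4,6):dx=-1,dy=+9->D
  (4,7):dx=-3,dy=+4->D; (4,8):dx=-6,dy=-5->C; (5,6):dx=-5,dy=+3->D; (5,7):dx=-7,dy=-2->C
  (5,8):dx=-10,dy=-11->C; (6,7):dx=-2,dy=-5->C; (6,8):dx=-5,dy=-14->C; (7,8):dx=-3,dy=-9->C
Step 2: C = 17, D = 11, total pairs = 28.
Step 3: tau = (C - D)/(n(n-1)/2) = (17 - 11)/28 = 0.214286.
Step 4: Exact two-sided p-value (enumerate n! = 40320 permutations of y under H0): p = 0.548413.
Step 5: alpha = 0.1. fail to reject H0.

tau_b = 0.2143 (C=17, D=11), p = 0.548413, fail to reject H0.


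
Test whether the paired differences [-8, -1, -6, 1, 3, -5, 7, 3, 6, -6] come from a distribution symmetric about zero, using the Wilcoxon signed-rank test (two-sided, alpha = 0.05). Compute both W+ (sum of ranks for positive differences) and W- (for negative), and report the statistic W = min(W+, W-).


Step 1: Drop any zero differences (none here) and take |d_i|.
|d| = [8, 1, 6, 1, 3, 5, 7, 3, 6, 6]
Step 2: Midrank |d_i| (ties get averaged ranks).
ranks: |8|->10, |1|->1.5, |6|->7, |1|->1.5, |3|->3.5, |5|->5, |7|->9, |3|->3.5, |6|->7, |6|->7
Step 3: Attach original signs; sum ranks with positive sign and with negative sign.
W+ = 1.5 + 3.5 + 9 + 3.5 + 7 = 24.5
W- = 10 + 1.5 + 7 + 5 + 7 = 30.5
(Check: W+ + W- = 55 should equal n(n+1)/2 = 55.)
Step 4: Test statistic W = min(W+, W-) = 24.5.
Step 5: Ties in |d|, so use the tie-corrected normal approximation.
        E[W] = n(n+1)/4 = 10*11/4 = 27.5.
        Tie groups: |d|=1 (t=2), |d|=3 (t=2), |d|=6 (t=3); sum(t^3 - t) = 36.
        Var[W] = n(n+1)(2n+1)/24 - sum(t^3-t)/48 = 2310/24 - 36/48 = 95.5.
        z = (W - E[W]) / sqrt(Var[W]) = (24.5 - 27.5) / 9.7724 = -0.3070.
        Two-sided p = 2*Phi(z) = 0.758853.
Step 6: alpha = 0.05. fail to reject H0.

W+ = 24.5, W- = 30.5, W = min = 24.5, p = 0.758853, fail to reject H0.


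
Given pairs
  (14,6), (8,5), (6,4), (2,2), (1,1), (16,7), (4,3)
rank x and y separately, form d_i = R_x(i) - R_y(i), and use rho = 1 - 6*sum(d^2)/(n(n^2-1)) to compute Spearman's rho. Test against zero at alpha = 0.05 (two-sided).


Step 1: Rank x and y separately (midranks; no ties here).
rank(x): 14->6, 8->5, 6->4, 2->2, 1->1, 16->7, 4->3
rank(y): 6->6, 5->5, 4->4, 2->2, 1->1, 7->7, 3->3
Step 2: d_i = R_x(i) - R_y(i); compute d_i^2.
  (6-6)^2=0, (5-5)^2=0, (4-4)^2=0, (2-2)^2=0, (1-1)^2=0, (7-7)^2=0, (3-3)^2=0
sum(d^2) = 0.
Step 3: rho = 1 - 6*0 / (7*(7^2 - 1)) = 1 - 0/336 = 1.000000.
Step 5: Two-sided p-value from the t-distribution with 5 df = 0.000000.
Step 6: alpha = 0.05. reject H0.

rho = 1.0000, p = 0.000000, reject H0 at alpha = 0.05.


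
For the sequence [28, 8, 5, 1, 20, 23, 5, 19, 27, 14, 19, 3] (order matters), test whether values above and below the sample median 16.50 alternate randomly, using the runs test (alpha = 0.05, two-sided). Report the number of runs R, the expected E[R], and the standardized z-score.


Step 1: Compute median = 16.50; label A = above, B = below.
Labels in order: ABBBAABAABAB  (n_A = 6, n_B = 6)
Step 2: Count runs R = 8.
Step 3: Under H0 (random ordering), E[R] = 2*n_A*n_B/(n_A+n_B) + 1 = 2*6*6/12 + 1 = 7.0000.
        Var[R] = 2*n_A*n_B*(2*n_A*n_B - n_A - n_B) / ((n_A+n_B)^2 * (n_A+n_B-1)) = 4320/1584 = 2.7273.
        SD[R] = 1.6514.
Step 4: Continuity-corrected z = (R - 0.5 - E[R]) / SD[R] = (8 - 0.5 - 7.0000) / 1.6514 = 0.3028.
Step 5: Two-sided p-value via normal approximation = 2*(1 - Phi(|z|)) = 0.762069.
Step 6: alpha = 0.05. fail to reject H0.

R = 8, z = 0.3028, p = 0.762069, fail to reject H0.


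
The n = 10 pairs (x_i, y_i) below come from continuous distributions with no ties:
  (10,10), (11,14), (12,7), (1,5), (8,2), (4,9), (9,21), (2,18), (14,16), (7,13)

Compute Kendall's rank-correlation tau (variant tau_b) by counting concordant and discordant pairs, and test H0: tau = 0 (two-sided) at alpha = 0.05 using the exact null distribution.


Step 1: Enumerate the 45 unordered pairs (i,j) with i<j and classify each by sign(x_j-x_i) * sign(y_j-y_i).
  (1,2):dx=+1,dy=+4->C; (1,3):dx=+2,dy=-3->D; (1,4):dx=-9,dy=-5->C; (1,5):dx=-2,dy=-8->C
  (1,6):dx=-6,dy=-1->C; (1,7):dx=-1,dy=+11->D; (1,8):dx=-8,dy=+8->D; (1,9):dx=+4,dy=+6->C
  (1,10):dx=-3,dy=+3->D; (2,3):dx=+1,dy=-7->D; (2,4):dx=-10,dy=-9->C; (2,5):dx=-3,dy=-12->C
  (2,6):dx=-7,dy=-5->C; (2,7):dx=-2,dy=+7->D; (2,8):dx=-9,dy=+4->D; (2,9):dx=+3,dy=+2->C
  (2,10):dx=-4,dy=-1->C; (3,4):dx=-11,dy=-2->C; (3,5):dx=-4,dy=-5->C; (3,6):dx=-8,dy=+2->D
  (3,7):dx=-3,dy=+14->D; (3,8):dx=-10,dy=+11->D; (3,9):dx=+2,dy=+9->C; (3,10):dx=-5,dy=+6->D
  (4,5):dx=+7,dy=-3->D; (4,6):dx=+3,dy=+4->C; (4,7):dx=+8,dy=+16->C; (4,8):dx=+1,dy=+13->C
  (4,9):dx=+13,dy=+11->C; (4,10):dx=+6,dy=+8->C; (5,6):dx=-4,dy=+7->D; (5,7):dx=+1,dy=+19->C
  (5,8):dx=-6,dy=+16->D; (5,9):dx=+6,dy=+14->C; (5,10):dx=-1,dy=+11->D; (6,7):dx=+5,dy=+12->C
  (6,8):dx=-2,dy=+9->D; (6,9):dx=+10,dy=+7->C; (6,10):dx=+3,dy=+4->C; (7,8):dx=-7,dy=-3->C
  (7,9):dx=+5,dy=-5->D; (7,10):dx=-2,dy=-8->C; (8,9):dx=+12,dy=-2->D; (8,10):dx=+5,dy=-5->D
  (9,10):dx=-7,dy=-3->C
Step 2: C = 26, D = 19, total pairs = 45.
Step 3: tau = (C - D)/(n(n-1)/2) = (26 - 19)/45 = 0.155556.
Step 4: Exact two-sided p-value (enumerate n! = 3628800 permutations of y under H0): p = 0.600654.
Step 5: alpha = 0.05. fail to reject H0.

tau_b = 0.1556 (C=26, D=19), p = 0.600654, fail to reject H0.


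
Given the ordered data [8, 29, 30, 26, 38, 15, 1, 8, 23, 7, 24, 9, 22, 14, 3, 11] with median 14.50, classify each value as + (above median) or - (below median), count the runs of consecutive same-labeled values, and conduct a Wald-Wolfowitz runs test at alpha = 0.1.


Step 1: Compute median = 14.50; label A = above, B = below.
Labels in order: BAAAAABBABABABBB  (n_A = 8, n_B = 8)
Step 2: Count runs R = 9.
Step 3: Under H0 (random ordering), E[R] = 2*n_A*n_B/(n_A+n_B) + 1 = 2*8*8/16 + 1 = 9.0000.
        Var[R] = 2*n_A*n_B*(2*n_A*n_B - n_A - n_B) / ((n_A+n_B)^2 * (n_A+n_B-1)) = 14336/3840 = 3.7333.
        SD[R] = 1.9322.
Step 4: R = E[R], so z = 0 with no continuity correction.
Step 5: Two-sided p-value via normal approximation = 2*(1 - Phi(|z|)) = 1.000000.
Step 6: alpha = 0.1. fail to reject H0.

R = 9, z = 0.0000, p = 1.000000, fail to reject H0.


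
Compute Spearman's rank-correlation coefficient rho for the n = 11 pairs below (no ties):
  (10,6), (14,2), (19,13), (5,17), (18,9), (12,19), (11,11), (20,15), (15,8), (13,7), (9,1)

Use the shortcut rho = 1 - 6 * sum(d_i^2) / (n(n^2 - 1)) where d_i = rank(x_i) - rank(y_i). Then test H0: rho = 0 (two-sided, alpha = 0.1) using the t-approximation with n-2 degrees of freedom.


Step 1: Rank x and y separately (midranks; no ties here).
rank(x): 10->3, 14->7, 19->10, 5->1, 18->9, 12->5, 11->4, 20->11, 15->8, 13->6, 9->2
rank(y): 6->3, 2->2, 13->8, 17->10, 9->6, 19->11, 11->7, 15->9, 8->5, 7->4, 1->1
Step 2: d_i = R_x(i) - R_y(i); compute d_i^2.
  (3-3)^2=0, (7-2)^2=25, (10-8)^2=4, (1-10)^2=81, (9-6)^2=9, (5-11)^2=36, (4-7)^2=9, (11-9)^2=4, (8-5)^2=9, (6-4)^2=4, (2-1)^2=1
sum(d^2) = 182.
Step 3: rho = 1 - 6*182 / (11*(11^2 - 1)) = 1 - 1092/1320 = 0.172727.
Step 4: Under H0, t = rho * sqrt((n-2)/(1-rho^2)) = 0.5261 ~ t(9).
Step 5: Two-sided p-value from the t-distribution with 9 df = 0.611542.
Step 6: alpha = 0.1. fail to reject H0.

rho = 0.1727, p = 0.611542, fail to reject H0 at alpha = 0.1.


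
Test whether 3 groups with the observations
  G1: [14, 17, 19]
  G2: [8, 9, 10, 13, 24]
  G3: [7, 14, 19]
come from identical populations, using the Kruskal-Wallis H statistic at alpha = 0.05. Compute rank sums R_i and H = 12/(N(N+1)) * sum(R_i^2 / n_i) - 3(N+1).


Step 1: Combine all N = 11 observations and assign midranks.
sorted (value, group, rank): (7,G3,1), (8,G2,2), (9,G2,3), (10,G2,4), (13,G2,5), (14,G1,6.5), (14,G3,6.5), (17,G1,8), (19,G1,9.5), (19,G3,9.5), (24,G2,11)
Step 2: Sum ranks within each group.
R_1 = 24 (n_1 = 3)
R_2 = 25 (n_2 = 5)
R_3 = 17 (n_3 = 3)
Step 3: H = 12/(N(N+1)) * sum(R_i^2/n_i) - 3(N+1)
     = 12/(11*12) * (24^2/3 + 25^2/5 + 17^2/3) - 3*12
     = 0.090909 * 413.333 - 36
     = 1.575758.
Step 4: Ties present; correction factor C = 1 - 12/(11^3 - 11) = 0.990909. Corrected H = 1.575758 / 0.990909 = 1.590214.
Step 5: Under H0, H ~ chi^2(2); p-value = 0.451533.
Step 6: alpha = 0.05. fail to reject H0.

H = 1.5902, df = 2, p = 0.451533, fail to reject H0.


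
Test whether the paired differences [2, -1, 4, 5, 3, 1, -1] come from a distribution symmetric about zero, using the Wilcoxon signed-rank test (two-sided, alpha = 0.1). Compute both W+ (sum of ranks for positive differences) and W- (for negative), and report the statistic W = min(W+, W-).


Step 1: Drop any zero differences (none here) and take |d_i|.
|d| = [2, 1, 4, 5, 3, 1, 1]
Step 2: Midrank |d_i| (ties get averaged ranks).
ranks: |2|->4, |1|->2, |4|->6, |5|->7, |3|->5, |1|->2, |1|->2
Step 3: Attach original signs; sum ranks with positive sign and with negative sign.
W+ = 4 + 6 + 7 + 5 + 2 = 24
W- = 2 + 2 = 4
(Check: W+ + W- = 28 should equal n(n+1)/2 = 28.)
Step 4: Test statistic W = min(W+, W-) = 4.
Step 5: Ties in |d|, so use the tie-corrected normal approximation.
        E[W] = n(n+1)/4 = 7*8/4 = 14.
        Tie groups: |d|=1 (t=3); sum(t^3 - t) = 24.
        Var[W] = n(n+1)(2n+1)/24 - sum(t^3-t)/48 = 840/24 - 24/48 = 34.5.
        z = (W - E[W]) / sqrt(Var[W]) = (4 - 14) / 5.8737 = -1.7025.
        Two-sided p = 2*Phi(z) = 0.088659.
Step 6: alpha = 0.1. reject H0.

W+ = 24, W- = 4, W = min = 4, p = 0.088659, reject H0.


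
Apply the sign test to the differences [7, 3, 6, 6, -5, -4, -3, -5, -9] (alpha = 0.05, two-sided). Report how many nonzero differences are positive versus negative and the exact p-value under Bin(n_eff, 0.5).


Step 1: Discard zero differences. Original n = 9; n_eff = number of nonzero differences = 9.
Nonzero differences (with sign): +7, +3, +6, +6, -5, -4, -3, -5, -9
Step 2: Count signs: positive = 4, negative = 5.
Step 3: Under H0: P(positive) = 0.5, so the number of positives S ~ Bin(9, 0.5).
Step 4: Two-sided exact p-value = sum of Bin(9,0.5) probabilities at or below the observed probability = 1.000000.
Step 5: alpha = 0.05. fail to reject H0.

n_eff = 9, pos = 4, neg = 5, p = 1.000000, fail to reject H0.


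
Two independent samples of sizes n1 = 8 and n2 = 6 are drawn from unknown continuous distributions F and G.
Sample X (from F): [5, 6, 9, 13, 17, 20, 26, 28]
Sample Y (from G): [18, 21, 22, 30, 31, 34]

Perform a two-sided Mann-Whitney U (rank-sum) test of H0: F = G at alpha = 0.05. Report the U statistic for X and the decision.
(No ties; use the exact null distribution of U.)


Step 1: Combine and sort all 14 observations; assign midranks.
sorted (value, group): (5,X), (6,X), (9,X), (13,X), (17,X), (18,Y), (20,X), (21,Y), (22,Y), (26,X), (28,X), (30,Y), (31,Y), (34,Y)
ranks: 5->1, 6->2, 9->3, 13->4, 17->5, 18->6, 20->7, 21->8, 22->9, 26->10, 28->11, 30->12, 31->13, 34->14
Step 2: Rank sum for X: R1 = 1 + 2 + 3 + 4 + 5 + 7 + 10 + 11 = 43.
Step 3: U_X = R1 - n1(n1+1)/2 = 43 - 8*9/2 = 43 - 36 = 7.
       U_Y = n1*n2 - U_X = 48 - 7 = 41.
Step 4: No ties, so the exact null distribution of U (based on enumerating the C(14,8) = 3003 equally likely rank assignments) gives the two-sided p-value.
Step 5: p-value = 0.029304; compare to alpha = 0.05. reject H0.

U_X = 7, p = 0.029304, reject H0 at alpha = 0.05.


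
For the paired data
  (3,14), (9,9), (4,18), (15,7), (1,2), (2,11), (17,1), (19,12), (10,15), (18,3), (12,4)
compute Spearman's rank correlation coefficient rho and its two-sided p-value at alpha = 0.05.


Step 1: Rank x and y separately (midranks; no ties here).
rank(x): 3->3, 9->5, 4->4, 15->8, 1->1, 2->2, 17->9, 19->11, 10->6, 18->10, 12->7
rank(y): 14->9, 9->6, 18->11, 7->5, 2->2, 11->7, 1->1, 12->8, 15->10, 3->3, 4->4
Step 2: d_i = R_x(i) - R_y(i); compute d_i^2.
  (3-9)^2=36, (5-6)^2=1, (4-11)^2=49, (8-5)^2=9, (1-2)^2=1, (2-7)^2=25, (9-1)^2=64, (11-8)^2=9, (6-10)^2=16, (10-3)^2=49, (7-4)^2=9
sum(d^2) = 268.
Step 3: rho = 1 - 6*268 / (11*(11^2 - 1)) = 1 - 1608/1320 = -0.218182.
Step 4: Under H0, t = rho * sqrt((n-2)/(1-rho^2)) = -0.6707 ~ t(9).
Step 5: Two-sided p-value from the t-distribution with 9 df = 0.519248.
Step 6: alpha = 0.05. fail to reject H0.

rho = -0.2182, p = 0.519248, fail to reject H0 at alpha = 0.05.


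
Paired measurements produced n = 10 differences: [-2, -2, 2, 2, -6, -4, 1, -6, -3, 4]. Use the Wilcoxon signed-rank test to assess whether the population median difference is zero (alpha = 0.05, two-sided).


Step 1: Drop any zero differences (none here) and take |d_i|.
|d| = [2, 2, 2, 2, 6, 4, 1, 6, 3, 4]
Step 2: Midrank |d_i| (ties get averaged ranks).
ranks: |2|->3.5, |2|->3.5, |2|->3.5, |2|->3.5, |6|->9.5, |4|->7.5, |1|->1, |6|->9.5, |3|->6, |4|->7.5
Step 3: Attach original signs; sum ranks with positive sign and with negative sign.
W+ = 3.5 + 3.5 + 1 + 7.5 = 15.5
W- = 3.5 + 3.5 + 9.5 + 7.5 + 9.5 + 6 = 39.5
(Check: W+ + W- = 55 should equal n(n+1)/2 = 55.)
Step 4: Test statistic W = min(W+, W-) = 15.5.
Step 5: Ties in |d|, so use the tie-corrected normal approximation.
        E[W] = n(n+1)/4 = 10*11/4 = 27.5.
        Tie groups: |d|=2 (t=4), |d|=4 (t=2), |d|=6 (t=2); sum(t^3 - t) = 72.
        Var[W] = n(n+1)(2n+1)/24 - sum(t^3-t)/48 = 2310/24 - 72/48 = 94.75.
        z = (W - E[W]) / sqrt(Var[W]) = (15.5 - 27.5) / 9.7340 = -1.2328.
        Two-sided p = 2*Phi(z) = 0.217651.
Step 6: alpha = 0.05. fail to reject H0.

W+ = 15.5, W- = 39.5, W = min = 15.5, p = 0.217651, fail to reject H0.


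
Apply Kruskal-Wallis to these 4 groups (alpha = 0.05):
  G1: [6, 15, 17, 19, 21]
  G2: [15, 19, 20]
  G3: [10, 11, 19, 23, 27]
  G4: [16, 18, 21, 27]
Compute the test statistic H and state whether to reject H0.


Step 1: Combine all N = 17 observations and assign midranks.
sorted (value, group, rank): (6,G1,1), (10,G3,2), (11,G3,3), (15,G1,4.5), (15,G2,4.5), (16,G4,6), (17,G1,7), (18,G4,8), (19,G1,10), (19,G2,10), (19,G3,10), (20,G2,12), (21,G1,13.5), (21,G4,13.5), (23,G3,15), (27,G3,16.5), (27,G4,16.5)
Step 2: Sum ranks within each group.
R_1 = 36 (n_1 = 5)
R_2 = 26.5 (n_2 = 3)
R_3 = 46.5 (n_3 = 5)
R_4 = 44 (n_4 = 4)
Step 3: H = 12/(N(N+1)) * sum(R_i^2/n_i) - 3(N+1)
     = 12/(17*18) * (36^2/5 + 26.5^2/3 + 46.5^2/5 + 44^2/4) - 3*18
     = 0.039216 * 1409.73 - 54
     = 1.283660.
Step 4: Ties present; correction factor C = 1 - 42/(17^3 - 17) = 0.991422. Corrected H = 1.283660 / 0.991422 = 1.294767.
Step 5: Under H0, H ~ chi^2(3); p-value = 0.730376.
Step 6: alpha = 0.05. fail to reject H0.

H = 1.2948, df = 3, p = 0.730376, fail to reject H0.


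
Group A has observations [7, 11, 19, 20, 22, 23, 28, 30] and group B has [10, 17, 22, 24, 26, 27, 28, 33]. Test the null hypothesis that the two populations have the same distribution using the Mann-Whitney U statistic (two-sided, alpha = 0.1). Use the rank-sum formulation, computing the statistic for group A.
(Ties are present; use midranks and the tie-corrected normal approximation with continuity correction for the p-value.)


Step 1: Combine and sort all 16 observations; assign midranks.
sorted (value, group): (7,X), (10,Y), (11,X), (17,Y), (19,X), (20,X), (22,X), (22,Y), (23,X), (24,Y), (26,Y), (27,Y), (28,X), (28,Y), (30,X), (33,Y)
ranks: 7->1, 10->2, 11->3, 17->4, 19->5, 20->6, 22->7.5, 22->7.5, 23->9, 24->10, 26->11, 27->12, 28->13.5, 28->13.5, 30->15, 33->16
Step 2: Rank sum for X: R1 = 1 + 3 + 5 + 6 + 7.5 + 9 + 13.5 + 15 = 60.
Step 3: U_X = R1 - n1(n1+1)/2 = 60 - 8*9/2 = 60 - 36 = 24.
       U_Y = n1*n2 - U_X = 64 - 24 = 40.
Step 4: Ties are present, so use the tie-corrected normal approximation (with continuity correction) for the p-value.
Step 5: p-value = 0.430218; compare to alpha = 0.1. fail to reject H0.

U_X = 24, p = 0.430218, fail to reject H0 at alpha = 0.1.


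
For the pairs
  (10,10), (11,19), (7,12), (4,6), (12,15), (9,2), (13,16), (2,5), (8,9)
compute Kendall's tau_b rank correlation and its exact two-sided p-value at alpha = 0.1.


Step 1: Enumerate the 36 unordered pairs (i,j) with i<j and classify each by sign(x_j-x_i) * sign(y_j-y_i).
  (1,2):dx=+1,dy=+9->C; (1,3):dx=-3,dy=+2->D; (1,4):dx=-6,dy=-4->C; (1,5):dx=+2,dy=+5->C
  (1,6):dx=-1,dy=-8->C; (1,7):dx=+3,dy=+6->C; (1,8):dx=-8,dy=-5->C; (1,9):dx=-2,dy=-1->C
  (2,3):dx=-4,dy=-7->C; (2,4):dx=-7,dy=-13->C; (2,5):dx=+1,dy=-4->D; (2,6):dx=-2,dy=-17->C
  (2,7):dx=+2,dy=-3->D; (2,8):dx=-9,dy=-14->C; (2,9):dx=-3,dy=-10->C; (3,4):dx=-3,dy=-6->C
  (3,5):dx=+5,dy=+3->C; (3,6):dx=+2,dy=-10->D; (3,7):dx=+6,dy=+4->C; (3,8):dx=-5,dy=-7->C
  (3,9):dx=+1,dy=-3->D; (4,5):dx=+8,dy=+9->C; (4,6):dx=+5,dy=-4->D; (4,7):dx=+9,dy=+10->C
  (4,8):dx=-2,dy=-1->C; (4,9):dx=+4,dy=+3->C; (5,6):dx=-3,dy=-13->C; (5,7):dx=+1,dy=+1->C
  (5,8):dx=-10,dy=-10->C; (5,9):dx=-4,dy=-6->C; (6,7):dx=+4,dy=+14->C; (6,8):dx=-7,dy=+3->D
  (6,9):dx=-1,dy=+7->D; (7,8):dx=-11,dy=-11->C; (7,9):dx=-5,dy=-7->C; (8,9):dx=+6,dy=+4->C
Step 2: C = 28, D = 8, total pairs = 36.
Step 3: tau = (C - D)/(n(n-1)/2) = (28 - 8)/36 = 0.555556.
Step 4: Exact two-sided p-value (enumerate n! = 362880 permutations of y under H0): p = 0.044615.
Step 5: alpha = 0.1. reject H0.

tau_b = 0.5556 (C=28, D=8), p = 0.044615, reject H0.


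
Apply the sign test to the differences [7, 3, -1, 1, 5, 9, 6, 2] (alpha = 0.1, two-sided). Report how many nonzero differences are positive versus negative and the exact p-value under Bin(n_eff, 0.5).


Step 1: Discard zero differences. Original n = 8; n_eff = number of nonzero differences = 8.
Nonzero differences (with sign): +7, +3, -1, +1, +5, +9, +6, +2
Step 2: Count signs: positive = 7, negative = 1.
Step 3: Under H0: P(positive) = 0.5, so the number of positives S ~ Bin(8, 0.5).
Step 4: Two-sided exact p-value = sum of Bin(8,0.5) probabilities at or below the observed probability = 0.070312.
Step 5: alpha = 0.1. reject H0.

n_eff = 8, pos = 7, neg = 1, p = 0.070312, reject H0.


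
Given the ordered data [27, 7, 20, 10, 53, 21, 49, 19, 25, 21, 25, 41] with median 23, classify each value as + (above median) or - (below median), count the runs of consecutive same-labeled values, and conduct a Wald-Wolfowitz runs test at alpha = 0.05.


Step 1: Compute median = 23; label A = above, B = below.
Labels in order: ABBBABABABAA  (n_A = 6, n_B = 6)
Step 2: Count runs R = 9.
Step 3: Under H0 (random ordering), E[R] = 2*n_A*n_B/(n_A+n_B) + 1 = 2*6*6/12 + 1 = 7.0000.
        Var[R] = 2*n_A*n_B*(2*n_A*n_B - n_A - n_B) / ((n_A+n_B)^2 * (n_A+n_B-1)) = 4320/1584 = 2.7273.
        SD[R] = 1.6514.
Step 4: Continuity-corrected z = (R - 0.5 - E[R]) / SD[R] = (9 - 0.5 - 7.0000) / 1.6514 = 0.9083.
Step 5: Two-sided p-value via normal approximation = 2*(1 - Phi(|z|)) = 0.363722.
Step 6: alpha = 0.05. fail to reject H0.

R = 9, z = 0.9083, p = 0.363722, fail to reject H0.


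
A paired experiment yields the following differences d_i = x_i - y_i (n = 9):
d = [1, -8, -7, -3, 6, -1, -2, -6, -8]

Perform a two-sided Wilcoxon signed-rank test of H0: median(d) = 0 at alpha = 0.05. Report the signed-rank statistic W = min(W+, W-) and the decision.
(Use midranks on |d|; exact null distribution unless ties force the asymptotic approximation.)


Step 1: Drop any zero differences (none here) and take |d_i|.
|d| = [1, 8, 7, 3, 6, 1, 2, 6, 8]
Step 2: Midrank |d_i| (ties get averaged ranks).
ranks: |1|->1.5, |8|->8.5, |7|->7, |3|->4, |6|->5.5, |1|->1.5, |2|->3, |6|->5.5, |8|->8.5
Step 3: Attach original signs; sum ranks with positive sign and with negative sign.
W+ = 1.5 + 5.5 = 7
W- = 8.5 + 7 + 4 + 1.5 + 3 + 5.5 + 8.5 = 38
(Check: W+ + W- = 45 should equal n(n+1)/2 = 45.)
Step 4: Test statistic W = min(W+, W-) = 7.
Step 5: Ties in |d|, so use the tie-corrected normal approximation.
        E[W] = n(n+1)/4 = 9*10/4 = 22.5.
        Tie groups: |d|=1 (t=2), |d|=6 (t=2), |d|=8 (t=2); sum(t^3 - t) = 18.
        Var[W] = n(n+1)(2n+1)/24 - sum(t^3-t)/48 = 1710/24 - 18/48 = 70.875.
        z = (W - E[W]) / sqrt(Var[W]) = (7 - 22.5) / 8.4187 = -1.8411.
        Two-sided p = 2*Phi(z) = 0.065602.
Step 6: alpha = 0.05. fail to reject H0.

W+ = 7, W- = 38, W = min = 7, p = 0.065602, fail to reject H0.


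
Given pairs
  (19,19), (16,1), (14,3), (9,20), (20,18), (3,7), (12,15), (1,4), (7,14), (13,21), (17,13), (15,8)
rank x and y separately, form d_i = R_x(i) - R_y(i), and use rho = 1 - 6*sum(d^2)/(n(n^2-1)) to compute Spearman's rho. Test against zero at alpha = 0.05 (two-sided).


Step 1: Rank x and y separately (midranks; no ties here).
rank(x): 19->11, 16->9, 14->7, 9->4, 20->12, 3->2, 12->5, 1->1, 7->3, 13->6, 17->10, 15->8
rank(y): 19->10, 1->1, 3->2, 20->11, 18->9, 7->4, 15->8, 4->3, 14->7, 21->12, 13->6, 8->5
Step 2: d_i = R_x(i) - R_y(i); compute d_i^2.
  (11-10)^2=1, (9-1)^2=64, (7-2)^2=25, (4-11)^2=49, (12-9)^2=9, (2-4)^2=4, (5-8)^2=9, (1-3)^2=4, (3-7)^2=16, (6-12)^2=36, (10-6)^2=16, (8-5)^2=9
sum(d^2) = 242.
Step 3: rho = 1 - 6*242 / (12*(12^2 - 1)) = 1 - 1452/1716 = 0.153846.
Step 4: Under H0, t = rho * sqrt((n-2)/(1-rho^2)) = 0.4924 ~ t(10).
Step 5: Two-sided p-value from the t-distribution with 10 df = 0.633091.
Step 6: alpha = 0.05. fail to reject H0.

rho = 0.1538, p = 0.633091, fail to reject H0 at alpha = 0.05.


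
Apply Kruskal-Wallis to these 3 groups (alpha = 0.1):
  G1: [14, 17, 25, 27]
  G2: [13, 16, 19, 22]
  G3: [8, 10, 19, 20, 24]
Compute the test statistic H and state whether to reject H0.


Step 1: Combine all N = 13 observations and assign midranks.
sorted (value, group, rank): (8,G3,1), (10,G3,2), (13,G2,3), (14,G1,4), (16,G2,5), (17,G1,6), (19,G2,7.5), (19,G3,7.5), (20,G3,9), (22,G2,10), (24,G3,11), (25,G1,12), (27,G1,13)
Step 2: Sum ranks within each group.
R_1 = 35 (n_1 = 4)
R_2 = 25.5 (n_2 = 4)
R_3 = 30.5 (n_3 = 5)
Step 3: H = 12/(N(N+1)) * sum(R_i^2/n_i) - 3(N+1)
     = 12/(13*14) * (35^2/4 + 25.5^2/4 + 30.5^2/5) - 3*14
     = 0.065934 * 654.862 - 42
     = 1.177747.
Step 4: Ties present; correction factor C = 1 - 6/(13^3 - 13) = 0.997253. Corrected H = 1.177747 / 0.997253 = 1.180992.
Step 5: Under H0, H ~ chi^2(2); p-value = 0.554052.
Step 6: alpha = 0.1. fail to reject H0.

H = 1.1810, df = 2, p = 0.554052, fail to reject H0.


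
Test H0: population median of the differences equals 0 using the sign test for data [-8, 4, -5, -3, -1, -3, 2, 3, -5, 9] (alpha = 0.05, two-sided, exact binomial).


Step 1: Discard zero differences. Original n = 10; n_eff = number of nonzero differences = 10.
Nonzero differences (with sign): -8, +4, -5, -3, -1, -3, +2, +3, -5, +9
Step 2: Count signs: positive = 4, negative = 6.
Step 3: Under H0: P(positive) = 0.5, so the number of positives S ~ Bin(10, 0.5).
Step 4: Two-sided exact p-value = sum of Bin(10,0.5) probabilities at or below the observed probability = 0.753906.
Step 5: alpha = 0.05. fail to reject H0.

n_eff = 10, pos = 4, neg = 6, p = 0.753906, fail to reject H0.


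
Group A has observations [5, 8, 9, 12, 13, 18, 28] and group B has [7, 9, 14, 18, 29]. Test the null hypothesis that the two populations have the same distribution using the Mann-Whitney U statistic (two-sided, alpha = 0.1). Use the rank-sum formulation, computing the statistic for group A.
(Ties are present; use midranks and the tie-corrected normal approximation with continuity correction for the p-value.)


Step 1: Combine and sort all 12 observations; assign midranks.
sorted (value, group): (5,X), (7,Y), (8,X), (9,X), (9,Y), (12,X), (13,X), (14,Y), (18,X), (18,Y), (28,X), (29,Y)
ranks: 5->1, 7->2, 8->3, 9->4.5, 9->4.5, 12->6, 13->7, 14->8, 18->9.5, 18->9.5, 28->11, 29->12
Step 2: Rank sum for X: R1 = 1 + 3 + 4.5 + 6 + 7 + 9.5 + 11 = 42.
Step 3: U_X = R1 - n1(n1+1)/2 = 42 - 7*8/2 = 42 - 28 = 14.
       U_Y = n1*n2 - U_X = 35 - 14 = 21.
Step 4: Ties are present, so use the tie-corrected normal approximation (with continuity correction) for the p-value.
Step 5: p-value = 0.624905; compare to alpha = 0.1. fail to reject H0.

U_X = 14, p = 0.624905, fail to reject H0 at alpha = 0.1.


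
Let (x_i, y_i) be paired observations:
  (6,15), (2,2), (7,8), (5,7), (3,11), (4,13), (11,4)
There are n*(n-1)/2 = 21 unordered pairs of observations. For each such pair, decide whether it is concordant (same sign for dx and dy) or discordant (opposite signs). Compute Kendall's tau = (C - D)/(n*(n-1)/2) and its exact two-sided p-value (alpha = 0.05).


Step 1: Enumerate the 21 unordered pairs (i,j) with i<j and classify each by sign(x_j-x_i) * sign(y_j-y_i).
  (1,2):dx=-4,dy=-13->C; (1,3):dx=+1,dy=-7->D; (1,4):dx=-1,dy=-8->C; (1,5):dx=-3,dy=-4->C
  (1,6):dx=-2,dy=-2->C; (1,7):dx=+5,dy=-11->D; (2,3):dx=+5,dy=+6->C; (2,4):dx=+3,dy=+5->C
  (2,5):dx=+1,dy=+9->C; (2,6):dx=+2,dy=+11->C; (2,7):dx=+9,dy=+2->C; (3,4):dx=-2,dy=-1->C
  (3,5):dx=-4,dy=+3->D; (3,6):dx=-3,dy=+5->D; (3,7):dx=+4,dy=-4->D; (4,5):dx=-2,dy=+4->D
  (4,6):dx=-1,dy=+6->D; (4,7):dx=+6,dy=-3->D; (5,6):dx=+1,dy=+2->C; (5,7):dx=+8,dy=-7->D
  (6,7):dx=+7,dy=-9->D
Step 2: C = 11, D = 10, total pairs = 21.
Step 3: tau = (C - D)/(n(n-1)/2) = (11 - 10)/21 = 0.047619.
Step 4: Exact two-sided p-value (enumerate n! = 5040 permutations of y under H0): p = 1.000000.
Step 5: alpha = 0.05. fail to reject H0.

tau_b = 0.0476 (C=11, D=10), p = 1.000000, fail to reject H0.


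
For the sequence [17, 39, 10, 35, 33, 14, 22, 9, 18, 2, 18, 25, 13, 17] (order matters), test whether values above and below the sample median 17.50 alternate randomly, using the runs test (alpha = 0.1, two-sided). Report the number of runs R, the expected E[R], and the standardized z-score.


Step 1: Compute median = 17.50; label A = above, B = below.
Labels in order: BABAABABABAABB  (n_A = 7, n_B = 7)
Step 2: Count runs R = 11.
Step 3: Under H0 (random ordering), E[R] = 2*n_A*n_B/(n_A+n_B) + 1 = 2*7*7/14 + 1 = 8.0000.
        Var[R] = 2*n_A*n_B*(2*n_A*n_B - n_A - n_B) / ((n_A+n_B)^2 * (n_A+n_B-1)) = 8232/2548 = 3.2308.
        SD[R] = 1.7974.
Step 4: Continuity-corrected z = (R - 0.5 - E[R]) / SD[R] = (11 - 0.5 - 8.0000) / 1.7974 = 1.3909.
Step 5: Two-sided p-value via normal approximation = 2*(1 - Phi(|z|)) = 0.164264.
Step 6: alpha = 0.1. fail to reject H0.

R = 11, z = 1.3909, p = 0.164264, fail to reject H0.


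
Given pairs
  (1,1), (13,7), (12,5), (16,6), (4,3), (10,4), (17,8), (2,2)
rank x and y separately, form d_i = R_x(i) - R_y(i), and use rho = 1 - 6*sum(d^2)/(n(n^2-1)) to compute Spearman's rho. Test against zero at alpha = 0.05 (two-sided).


Step 1: Rank x and y separately (midranks; no ties here).
rank(x): 1->1, 13->6, 12->5, 16->7, 4->3, 10->4, 17->8, 2->2
rank(y): 1->1, 7->7, 5->5, 6->6, 3->3, 4->4, 8->8, 2->2
Step 2: d_i = R_x(i) - R_y(i); compute d_i^2.
  (1-1)^2=0, (6-7)^2=1, (5-5)^2=0, (7-6)^2=1, (3-3)^2=0, (4-4)^2=0, (8-8)^2=0, (2-2)^2=0
sum(d^2) = 2.
Step 3: rho = 1 - 6*2 / (8*(8^2 - 1)) = 1 - 12/504 = 0.976190.
Step 4: Under H0, t = rho * sqrt((n-2)/(1-rho^2)) = 11.0235 ~ t(6).
Step 5: Two-sided p-value from the t-distribution with 6 df = 0.000033.
Step 6: alpha = 0.05. reject H0.

rho = 0.9762, p = 0.000033, reject H0 at alpha = 0.05.


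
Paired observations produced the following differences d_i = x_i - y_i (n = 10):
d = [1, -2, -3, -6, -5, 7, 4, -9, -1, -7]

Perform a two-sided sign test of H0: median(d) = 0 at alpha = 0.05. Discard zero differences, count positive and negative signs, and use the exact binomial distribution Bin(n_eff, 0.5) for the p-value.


Step 1: Discard zero differences. Original n = 10; n_eff = number of nonzero differences = 10.
Nonzero differences (with sign): +1, -2, -3, -6, -5, +7, +4, -9, -1, -7
Step 2: Count signs: positive = 3, negative = 7.
Step 3: Under H0: P(positive) = 0.5, so the number of positives S ~ Bin(10, 0.5).
Step 4: Two-sided exact p-value = sum of Bin(10,0.5) probabilities at or below the observed probability = 0.343750.
Step 5: alpha = 0.05. fail to reject H0.

n_eff = 10, pos = 3, neg = 7, p = 0.343750, fail to reject H0.


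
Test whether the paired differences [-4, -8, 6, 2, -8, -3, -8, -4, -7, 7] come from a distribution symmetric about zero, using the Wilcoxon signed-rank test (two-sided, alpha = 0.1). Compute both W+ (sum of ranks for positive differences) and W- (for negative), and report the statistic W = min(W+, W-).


Step 1: Drop any zero differences (none here) and take |d_i|.
|d| = [4, 8, 6, 2, 8, 3, 8, 4, 7, 7]
Step 2: Midrank |d_i| (ties get averaged ranks).
ranks: |4|->3.5, |8|->9, |6|->5, |2|->1, |8|->9, |3|->2, |8|->9, |4|->3.5, |7|->6.5, |7|->6.5
Step 3: Attach original signs; sum ranks with positive sign and with negative sign.
W+ = 5 + 1 + 6.5 = 12.5
W- = 3.5 + 9 + 9 + 2 + 9 + 3.5 + 6.5 = 42.5
(Check: W+ + W- = 55 should equal n(n+1)/2 = 55.)
Step 4: Test statistic W = min(W+, W-) = 12.5.
Step 5: Ties in |d|, so use the tie-corrected normal approximation.
        E[W] = n(n+1)/4 = 10*11/4 = 27.5.
        Tie groups: |d|=4 (t=2), |d|=7 (t=2), |d|=8 (t=3); sum(t^3 - t) = 36.
        Var[W] = n(n+1)(2n+1)/24 - sum(t^3-t)/48 = 2310/24 - 36/48 = 95.5.
        z = (W - E[W]) / sqrt(Var[W]) = (12.5 - 27.5) / 9.7724 = -1.5349.
        Two-sided p = 2*Phi(z) = 0.124800.
Step 6: alpha = 0.1. fail to reject H0.

W+ = 12.5, W- = 42.5, W = min = 12.5, p = 0.124800, fail to reject H0.


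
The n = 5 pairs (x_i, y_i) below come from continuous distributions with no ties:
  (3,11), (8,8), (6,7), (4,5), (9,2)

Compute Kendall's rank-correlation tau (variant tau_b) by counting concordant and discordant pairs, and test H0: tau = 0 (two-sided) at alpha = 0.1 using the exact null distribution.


Step 1: Enumerate the 10 unordered pairs (i,j) with i<j and classify each by sign(x_j-x_i) * sign(y_j-y_i).
  (1,2):dx=+5,dy=-3->D; (1,3):dx=+3,dy=-4->D; (1,4):dx=+1,dy=-6->D; (1,5):dx=+6,dy=-9->D
  (2,3):dx=-2,dy=-1->C; (2,4):dx=-4,dy=-3->C; (2,5):dx=+1,dy=-6->D; (3,4):dx=-2,dy=-2->C
  (3,5):dx=+3,dy=-5->D; (4,5):dx=+5,dy=-3->D
Step 2: C = 3, D = 7, total pairs = 10.
Step 3: tau = (C - D)/(n(n-1)/2) = (3 - 7)/10 = -0.400000.
Step 4: Exact two-sided p-value (enumerate n! = 120 permutations of y under H0): p = 0.483333.
Step 5: alpha = 0.1. fail to reject H0.

tau_b = -0.4000 (C=3, D=7), p = 0.483333, fail to reject H0.


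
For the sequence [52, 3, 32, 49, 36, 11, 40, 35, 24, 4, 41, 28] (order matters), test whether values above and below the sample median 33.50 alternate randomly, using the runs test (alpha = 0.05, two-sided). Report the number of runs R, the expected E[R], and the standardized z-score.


Step 1: Compute median = 33.50; label A = above, B = below.
Labels in order: ABBAABAABBAB  (n_A = 6, n_B = 6)
Step 2: Count runs R = 8.
Step 3: Under H0 (random ordering), E[R] = 2*n_A*n_B/(n_A+n_B) + 1 = 2*6*6/12 + 1 = 7.0000.
        Var[R] = 2*n_A*n_B*(2*n_A*n_B - n_A - n_B) / ((n_A+n_B)^2 * (n_A+n_B-1)) = 4320/1584 = 2.7273.
        SD[R] = 1.6514.
Step 4: Continuity-corrected z = (R - 0.5 - E[R]) / SD[R] = (8 - 0.5 - 7.0000) / 1.6514 = 0.3028.
Step 5: Two-sided p-value via normal approximation = 2*(1 - Phi(|z|)) = 0.762069.
Step 6: alpha = 0.05. fail to reject H0.

R = 8, z = 0.3028, p = 0.762069, fail to reject H0.


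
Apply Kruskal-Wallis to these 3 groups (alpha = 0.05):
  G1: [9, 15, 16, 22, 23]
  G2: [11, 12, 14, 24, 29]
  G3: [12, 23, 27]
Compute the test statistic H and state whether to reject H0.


Step 1: Combine all N = 13 observations and assign midranks.
sorted (value, group, rank): (9,G1,1), (11,G2,2), (12,G2,3.5), (12,G3,3.5), (14,G2,5), (15,G1,6), (16,G1,7), (22,G1,8), (23,G1,9.5), (23,G3,9.5), (24,G2,11), (27,G3,12), (29,G2,13)
Step 2: Sum ranks within each group.
R_1 = 31.5 (n_1 = 5)
R_2 = 34.5 (n_2 = 5)
R_3 = 25 (n_3 = 3)
Step 3: H = 12/(N(N+1)) * sum(R_i^2/n_i) - 3(N+1)
     = 12/(13*14) * (31.5^2/5 + 34.5^2/5 + 25^2/3) - 3*14
     = 0.065934 * 644.833 - 42
     = 0.516484.
Step 4: Ties present; correction factor C = 1 - 12/(13^3 - 13) = 0.994505. Corrected H = 0.516484 / 0.994505 = 0.519337.
Step 5: Under H0, H ~ chi^2(2); p-value = 0.771307.
Step 6: alpha = 0.05. fail to reject H0.

H = 0.5193, df = 2, p = 0.771307, fail to reject H0.


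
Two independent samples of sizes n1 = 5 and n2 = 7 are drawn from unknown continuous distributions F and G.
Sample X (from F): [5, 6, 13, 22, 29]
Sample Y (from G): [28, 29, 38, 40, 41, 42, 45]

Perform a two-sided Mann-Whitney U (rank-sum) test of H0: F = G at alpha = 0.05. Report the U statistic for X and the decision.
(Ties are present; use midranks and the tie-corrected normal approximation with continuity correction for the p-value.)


Step 1: Combine and sort all 12 observations; assign midranks.
sorted (value, group): (5,X), (6,X), (13,X), (22,X), (28,Y), (29,X), (29,Y), (38,Y), (40,Y), (41,Y), (42,Y), (45,Y)
ranks: 5->1, 6->2, 13->3, 22->4, 28->5, 29->6.5, 29->6.5, 38->8, 40->9, 41->10, 42->11, 45->12
Step 2: Rank sum for X: R1 = 1 + 2 + 3 + 4 + 6.5 = 16.5.
Step 3: U_X = R1 - n1(n1+1)/2 = 16.5 - 5*6/2 = 16.5 - 15 = 1.5.
       U_Y = n1*n2 - U_X = 35 - 1.5 = 33.5.
Step 4: Ties are present, so use the tie-corrected normal approximation (with continuity correction) for the p-value.
Step 5: p-value = 0.011682; compare to alpha = 0.05. reject H0.

U_X = 1.5, p = 0.011682, reject H0 at alpha = 0.05.


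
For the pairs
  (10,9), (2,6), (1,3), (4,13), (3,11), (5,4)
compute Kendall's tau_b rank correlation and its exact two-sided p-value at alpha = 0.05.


Step 1: Enumerate the 15 unordered pairs (i,j) with i<j and classify each by sign(x_j-x_i) * sign(y_j-y_i).
  (1,2):dx=-8,dy=-3->C; (1,3):dx=-9,dy=-6->C; (1,4):dx=-6,dy=+4->D; (1,5):dx=-7,dy=+2->D
  (1,6):dx=-5,dy=-5->C; (2,3):dx=-1,dy=-3->C; (2,4):dx=+2,dy=+7->C; (2,5):dx=+1,dy=+5->C
  (2,6):dx=+3,dy=-2->D; (3,4):dx=+3,dy=+10->C; (3,5):dx=+2,dy=+8->C; (3,6):dx=+4,dy=+1->C
  (4,5):dx=-1,dy=-2->C; (4,6):dx=+1,dy=-9->D; (5,6):dx=+2,dy=-7->D
Step 2: C = 10, D = 5, total pairs = 15.
Step 3: tau = (C - D)/(n(n-1)/2) = (10 - 5)/15 = 0.333333.
Step 4: Exact two-sided p-value (enumerate n! = 720 permutations of y under H0): p = 0.469444.
Step 5: alpha = 0.05. fail to reject H0.

tau_b = 0.3333 (C=10, D=5), p = 0.469444, fail to reject H0.


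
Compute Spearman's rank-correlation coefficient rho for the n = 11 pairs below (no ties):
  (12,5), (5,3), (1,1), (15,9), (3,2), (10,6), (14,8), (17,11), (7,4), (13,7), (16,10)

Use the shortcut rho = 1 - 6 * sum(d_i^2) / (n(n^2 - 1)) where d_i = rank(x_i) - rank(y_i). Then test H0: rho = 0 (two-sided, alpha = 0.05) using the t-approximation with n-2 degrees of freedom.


Step 1: Rank x and y separately (midranks; no ties here).
rank(x): 12->6, 5->3, 1->1, 15->9, 3->2, 10->5, 14->8, 17->11, 7->4, 13->7, 16->10
rank(y): 5->5, 3->3, 1->1, 9->9, 2->2, 6->6, 8->8, 11->11, 4->4, 7->7, 10->10
Step 2: d_i = R_x(i) - R_y(i); compute d_i^2.
  (6-5)^2=1, (3-3)^2=0, (1-1)^2=0, (9-9)^2=0, (2-2)^2=0, (5-6)^2=1, (8-8)^2=0, (11-11)^2=0, (4-4)^2=0, (7-7)^2=0, (10-10)^2=0
sum(d^2) = 2.
Step 3: rho = 1 - 6*2 / (11*(11^2 - 1)) = 1 - 12/1320 = 0.990909.
Step 4: Under H0, t = rho * sqrt((n-2)/(1-rho^2)) = 22.0966 ~ t(9).
Step 5: Two-sided p-value from the t-distribution with 9 df = 0.000000.
Step 6: alpha = 0.05. reject H0.

rho = 0.9909, p = 0.000000, reject H0 at alpha = 0.05.


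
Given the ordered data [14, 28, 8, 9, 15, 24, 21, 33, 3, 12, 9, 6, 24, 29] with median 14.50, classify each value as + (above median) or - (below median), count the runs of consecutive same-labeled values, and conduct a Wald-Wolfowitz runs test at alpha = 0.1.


Step 1: Compute median = 14.50; label A = above, B = below.
Labels in order: BABBAAAABBBBAA  (n_A = 7, n_B = 7)
Step 2: Count runs R = 6.
Step 3: Under H0 (random ordering), E[R] = 2*n_A*n_B/(n_A+n_B) + 1 = 2*7*7/14 + 1 = 8.0000.
        Var[R] = 2*n_A*n_B*(2*n_A*n_B - n_A - n_B) / ((n_A+n_B)^2 * (n_A+n_B-1)) = 8232/2548 = 3.2308.
        SD[R] = 1.7974.
Step 4: Continuity-corrected z = (R + 0.5 - E[R]) / SD[R] = (6 + 0.5 - 8.0000) / 1.7974 = -0.8345.
Step 5: Two-sided p-value via normal approximation = 2*(1 - Phi(|z|)) = 0.403986.
Step 6: alpha = 0.1. fail to reject H0.

R = 6, z = -0.8345, p = 0.403986, fail to reject H0.


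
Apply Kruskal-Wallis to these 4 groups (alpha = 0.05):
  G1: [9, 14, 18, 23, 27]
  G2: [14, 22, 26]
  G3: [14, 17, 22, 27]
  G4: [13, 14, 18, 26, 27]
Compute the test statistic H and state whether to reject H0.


Step 1: Combine all N = 17 observations and assign midranks.
sorted (value, group, rank): (9,G1,1), (13,G4,2), (14,G1,4.5), (14,G2,4.5), (14,G3,4.5), (14,G4,4.5), (17,G3,7), (18,G1,8.5), (18,G4,8.5), (22,G2,10.5), (22,G3,10.5), (23,G1,12), (26,G2,13.5), (26,G4,13.5), (27,G1,16), (27,G3,16), (27,G4,16)
Step 2: Sum ranks within each group.
R_1 = 42 (n_1 = 5)
R_2 = 28.5 (n_2 = 3)
R_3 = 38 (n_3 = 4)
R_4 = 44.5 (n_4 = 5)
Step 3: H = 12/(N(N+1)) * sum(R_i^2/n_i) - 3(N+1)
     = 12/(17*18) * (42^2/5 + 28.5^2/3 + 38^2/4 + 44.5^2/5) - 3*18
     = 0.039216 * 1380.6 - 54
     = 0.141176.
Step 4: Ties present; correction factor C = 1 - 102/(17^3 - 17) = 0.979167. Corrected H = 0.141176 / 0.979167 = 0.144180.
Step 5: Under H0, H ~ chi^2(3); p-value = 0.986053.
Step 6: alpha = 0.05. fail to reject H0.

H = 0.1442, df = 3, p = 0.986053, fail to reject H0.
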